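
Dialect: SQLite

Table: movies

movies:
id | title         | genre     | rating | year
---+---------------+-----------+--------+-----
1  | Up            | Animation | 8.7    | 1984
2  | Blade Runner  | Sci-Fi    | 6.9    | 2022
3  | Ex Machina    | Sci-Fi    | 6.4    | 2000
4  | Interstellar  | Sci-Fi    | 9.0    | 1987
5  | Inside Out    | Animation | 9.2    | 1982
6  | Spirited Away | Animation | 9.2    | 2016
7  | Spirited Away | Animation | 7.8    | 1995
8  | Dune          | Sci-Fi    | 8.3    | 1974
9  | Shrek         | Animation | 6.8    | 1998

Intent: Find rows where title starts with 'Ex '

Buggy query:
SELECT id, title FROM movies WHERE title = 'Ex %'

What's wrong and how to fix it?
Bug: '=' compares the literal string including the % character; pattern matching needs LIKE

Fix: Use LIKE for wildcard pattern matching

Corrected query:
SELECT id, title FROM movies WHERE title LIKE 'Ex %'

Result:
id | title     
---+-----------
3  | Ex Machina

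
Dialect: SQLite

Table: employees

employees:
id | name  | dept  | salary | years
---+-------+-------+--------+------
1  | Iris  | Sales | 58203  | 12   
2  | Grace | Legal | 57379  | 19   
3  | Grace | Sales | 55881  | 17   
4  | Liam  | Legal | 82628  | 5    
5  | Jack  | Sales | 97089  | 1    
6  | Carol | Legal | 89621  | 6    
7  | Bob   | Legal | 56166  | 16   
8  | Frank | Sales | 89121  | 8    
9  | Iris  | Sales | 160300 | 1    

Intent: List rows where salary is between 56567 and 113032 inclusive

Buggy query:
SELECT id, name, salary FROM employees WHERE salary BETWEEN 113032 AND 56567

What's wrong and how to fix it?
Bug: BETWEEN expects the lower bound first; with 113032 AND 56567 the range is empty

Fix: Swap the bounds so the smaller value comes first

Corrected query:
SELECT id, name, salary FROM employees WHERE salary BETWEEN 56567 AND 113032

Result:
id | name  | salary
---+-------+-------
1  | Iris  | 58203 
2  | Grace | 57379 
4  | Liam  | 82628 
5  | Jack  | 97089 
6  | Carol | 89621 
8  | Frank | 89121 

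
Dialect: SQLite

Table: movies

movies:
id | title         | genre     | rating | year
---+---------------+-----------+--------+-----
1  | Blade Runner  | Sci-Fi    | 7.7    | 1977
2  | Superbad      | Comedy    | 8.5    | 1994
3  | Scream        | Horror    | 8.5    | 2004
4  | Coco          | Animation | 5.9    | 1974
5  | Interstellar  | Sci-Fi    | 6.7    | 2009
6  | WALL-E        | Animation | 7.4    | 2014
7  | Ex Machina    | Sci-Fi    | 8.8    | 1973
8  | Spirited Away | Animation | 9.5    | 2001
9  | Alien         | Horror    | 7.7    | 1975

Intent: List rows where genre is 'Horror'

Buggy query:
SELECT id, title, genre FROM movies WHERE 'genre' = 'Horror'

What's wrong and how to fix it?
Bug: Single quotes denote string literals in SQL; the column name is being compared as a constant string

Fix: Reference the column as genre without single quotes

Corrected query:
SELECT id, title, genre FROM movies WHERE genre = 'Horror'

Result:
id | title  | genre 
---+--------+-------
3  | Scream | Horror
9  | Alien  | Horror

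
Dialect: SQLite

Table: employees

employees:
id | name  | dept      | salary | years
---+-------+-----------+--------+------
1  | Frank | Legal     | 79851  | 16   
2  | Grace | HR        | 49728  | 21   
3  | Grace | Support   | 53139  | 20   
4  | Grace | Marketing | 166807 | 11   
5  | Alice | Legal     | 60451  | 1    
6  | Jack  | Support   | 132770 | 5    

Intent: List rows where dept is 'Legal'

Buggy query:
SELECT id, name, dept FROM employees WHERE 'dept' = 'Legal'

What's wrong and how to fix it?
Bug: 'dept' in single quotes is a string literal, not the column; the comparison is literal-vs-literal and never true

Fix: Remove the quotes around the column name (or use double quotes for an identifier)

Corrected query:
SELECT id, name, dept FROM employees WHERE dept = 'Legal'

Result:
id | name  | dept 
---+-------+------
1  | Frank | Legal
5  | Alice | Legal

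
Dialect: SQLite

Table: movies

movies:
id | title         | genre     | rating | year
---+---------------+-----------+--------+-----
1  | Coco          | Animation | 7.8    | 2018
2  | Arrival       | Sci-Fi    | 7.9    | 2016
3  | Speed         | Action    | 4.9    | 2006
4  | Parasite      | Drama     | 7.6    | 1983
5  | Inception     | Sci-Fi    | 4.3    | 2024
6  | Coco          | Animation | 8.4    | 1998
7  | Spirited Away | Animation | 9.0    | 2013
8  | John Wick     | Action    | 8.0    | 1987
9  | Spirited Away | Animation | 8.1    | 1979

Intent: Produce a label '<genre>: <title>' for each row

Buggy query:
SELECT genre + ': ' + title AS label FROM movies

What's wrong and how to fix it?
Bug: SQLite uses || for string concatenation; + coerces text to numbers (yielding 0)

Fix: Use the || operator for string concatenation

Corrected query:
SELECT genre || ': ' || title AS label FROM movies

Result:
label                   
------------------------
Animation: Coco         
Sci-Fi: Arrival         
Action: Speed           
Drama: Parasite         
Sci-Fi: Inception       
Animation: Coco         
Animation: Spirited Away
Action: John Wick       
Animation: Spirited Away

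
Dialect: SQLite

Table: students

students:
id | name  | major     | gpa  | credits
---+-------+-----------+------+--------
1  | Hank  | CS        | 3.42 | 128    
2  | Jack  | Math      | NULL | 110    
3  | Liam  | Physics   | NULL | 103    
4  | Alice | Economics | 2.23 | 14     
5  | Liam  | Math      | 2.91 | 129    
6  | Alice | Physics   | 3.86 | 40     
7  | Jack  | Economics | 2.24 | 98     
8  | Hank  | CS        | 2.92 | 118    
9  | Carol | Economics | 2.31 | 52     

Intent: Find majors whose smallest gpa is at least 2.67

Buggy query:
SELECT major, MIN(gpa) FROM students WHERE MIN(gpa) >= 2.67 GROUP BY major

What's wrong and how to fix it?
Bug: MIN() in WHERE is a misuse of aggregate

Fix: Replace WHERE with HAVING after the GROUP BY

Corrected query:
SELECT major, MIN(gpa) FROM students GROUP BY major HAVING MIN(gpa) >= 2.67

Result:
major   | MIN(gpa)
--------+---------
CS      | 2.92    
Math    | 2.91    
Physics | 3.86    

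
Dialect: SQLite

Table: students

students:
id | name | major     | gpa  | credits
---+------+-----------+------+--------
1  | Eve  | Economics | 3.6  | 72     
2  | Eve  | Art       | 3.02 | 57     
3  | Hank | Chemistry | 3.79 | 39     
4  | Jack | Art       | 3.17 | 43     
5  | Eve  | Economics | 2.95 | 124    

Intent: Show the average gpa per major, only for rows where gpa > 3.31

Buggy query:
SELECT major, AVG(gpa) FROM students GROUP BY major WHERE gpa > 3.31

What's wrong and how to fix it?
Bug: WHERE cannot follow GROUP BY

Fix: Place WHERE between FROM and GROUP BY

Corrected query:
SELECT major, AVG(gpa) FROM students WHERE gpa > 3.31 GROUP BY major

Result:
major     | AVG(gpa)
----------+---------
Chemistry | 3.79    
Economics | 3.6     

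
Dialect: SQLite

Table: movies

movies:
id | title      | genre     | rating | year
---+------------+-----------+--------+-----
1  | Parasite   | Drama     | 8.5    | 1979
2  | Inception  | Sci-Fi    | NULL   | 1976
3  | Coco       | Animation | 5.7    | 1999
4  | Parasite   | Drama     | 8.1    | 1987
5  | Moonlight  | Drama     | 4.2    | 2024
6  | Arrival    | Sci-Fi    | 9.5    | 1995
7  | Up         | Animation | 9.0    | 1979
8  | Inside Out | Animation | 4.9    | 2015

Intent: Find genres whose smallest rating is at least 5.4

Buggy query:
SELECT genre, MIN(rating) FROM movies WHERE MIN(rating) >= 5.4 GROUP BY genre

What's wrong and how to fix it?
Bug: MIN() in WHERE is a misuse of aggregate

Fix: Replace WHERE with HAVING after the GROUP BY

Corrected query:
SELECT genre, MIN(rating) FROM movies GROUP BY genre HAVING MIN(rating) >= 5.4

Result:
genre  | MIN(rating)
-------+------------
Sci-Fi | 9.5        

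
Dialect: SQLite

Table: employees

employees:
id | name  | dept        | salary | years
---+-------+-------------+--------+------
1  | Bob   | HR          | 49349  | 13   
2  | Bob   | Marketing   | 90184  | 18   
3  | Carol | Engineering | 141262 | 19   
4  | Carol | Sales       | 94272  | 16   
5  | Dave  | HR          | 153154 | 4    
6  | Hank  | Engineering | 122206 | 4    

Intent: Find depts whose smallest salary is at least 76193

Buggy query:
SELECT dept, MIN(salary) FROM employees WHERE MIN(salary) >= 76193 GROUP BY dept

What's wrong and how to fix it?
Bug: MIN() in WHERE is a misuse of aggregate

Fix: Replace WHERE with HAVING after the GROUP BY

Corrected query:
SELECT dept, MIN(salary) FROM employees GROUP BY dept HAVING MIN(salary) >= 76193

Result:
dept        | MIN(salary)
------------+------------
Engineering | 122206     
Marketing   | 90184      
Sales       | 94272      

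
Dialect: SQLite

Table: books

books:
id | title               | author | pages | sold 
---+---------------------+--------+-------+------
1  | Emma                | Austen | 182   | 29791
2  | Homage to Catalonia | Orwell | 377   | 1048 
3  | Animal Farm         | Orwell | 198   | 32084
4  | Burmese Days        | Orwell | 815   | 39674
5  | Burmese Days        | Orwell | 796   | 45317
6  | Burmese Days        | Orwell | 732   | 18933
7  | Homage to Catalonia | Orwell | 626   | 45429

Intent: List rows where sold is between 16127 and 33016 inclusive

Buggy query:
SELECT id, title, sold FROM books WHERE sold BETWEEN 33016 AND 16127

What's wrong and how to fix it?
Bug: BETWEEN expects the lower bound first; with 33016 AND 16127 the range is empty

Fix: Write BETWEEN 16127 AND 33016

Corrected query:
SELECT id, title, sold FROM books WHERE sold BETWEEN 16127 AND 33016

Result:
id | title        | sold 
---+--------------+------
1  | Emma         | 29791
3  | Animal Farm  | 32084
6  | Burmese Days | 18933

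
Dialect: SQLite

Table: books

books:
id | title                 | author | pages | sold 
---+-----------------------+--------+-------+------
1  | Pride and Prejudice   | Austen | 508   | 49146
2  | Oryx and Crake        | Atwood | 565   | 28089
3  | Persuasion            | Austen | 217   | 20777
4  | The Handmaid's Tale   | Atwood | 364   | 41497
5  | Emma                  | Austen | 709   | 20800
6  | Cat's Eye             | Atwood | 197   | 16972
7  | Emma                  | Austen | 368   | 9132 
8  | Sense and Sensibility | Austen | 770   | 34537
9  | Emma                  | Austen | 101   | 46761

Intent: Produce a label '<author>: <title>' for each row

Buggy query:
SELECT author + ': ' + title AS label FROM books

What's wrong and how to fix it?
Bug: SQLite uses || for string concatenation; + coerces text to numbers (yielding 0)

Fix: Use the || operator for string concatenation

Corrected query:
SELECT author || ': ' || title AS label FROM books

Result:
label                        
-----------------------------
Austen: Pride and Prejudice  
Atwood: Oryx and Crake       
Austen: Persuasion           
Atwood: The Handmaid's Tale  
Austen: Emma                 
Atwood: Cat's Eye            
Austen: Emma                 
Austen: Sense and Sensibility
Austen: Emma                 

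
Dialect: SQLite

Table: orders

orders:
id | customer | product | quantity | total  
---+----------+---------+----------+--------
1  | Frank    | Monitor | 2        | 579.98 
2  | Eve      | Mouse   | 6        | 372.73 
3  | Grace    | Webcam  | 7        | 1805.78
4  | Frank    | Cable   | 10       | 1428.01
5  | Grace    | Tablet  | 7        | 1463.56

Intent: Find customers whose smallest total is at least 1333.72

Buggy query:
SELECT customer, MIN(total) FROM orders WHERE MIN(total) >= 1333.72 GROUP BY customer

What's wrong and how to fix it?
Bug: MIN() in WHERE is a misuse of aggregate

Fix: Use HAVING for the per-group MIN condition

Corrected query:
SELECT customer, MIN(total) FROM orders GROUP BY customer HAVING MIN(total) >= 1333.72

Result:
customer | MIN(total)
---------+-----------
Grace    | 1463.56   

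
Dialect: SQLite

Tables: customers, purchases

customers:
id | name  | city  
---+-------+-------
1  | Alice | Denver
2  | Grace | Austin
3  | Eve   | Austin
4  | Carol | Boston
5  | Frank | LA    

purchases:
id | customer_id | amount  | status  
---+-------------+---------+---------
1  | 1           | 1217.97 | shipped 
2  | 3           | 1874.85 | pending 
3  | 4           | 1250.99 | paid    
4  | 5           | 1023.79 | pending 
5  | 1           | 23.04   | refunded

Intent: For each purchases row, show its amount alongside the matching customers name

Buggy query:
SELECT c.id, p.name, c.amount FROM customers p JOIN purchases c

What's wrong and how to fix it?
Bug: JOIN with no ON clause produces a cartesian product; every purchases row pairs with every customers row

Fix: Add ON c.customer_id = p.id to the JOIN

Corrected query:
SELECT c.id, p.name, c.amount FROM customers p JOIN purchases c ON c.customer_id = p.id

Result:
id | name  | amount 
---+-------+--------
1  | Alice | 1217.97
2  | Eve   | 1874.85
3  | Carol | 1250.99
4  | Frank | 1023.79
5  | Alice | 23.04  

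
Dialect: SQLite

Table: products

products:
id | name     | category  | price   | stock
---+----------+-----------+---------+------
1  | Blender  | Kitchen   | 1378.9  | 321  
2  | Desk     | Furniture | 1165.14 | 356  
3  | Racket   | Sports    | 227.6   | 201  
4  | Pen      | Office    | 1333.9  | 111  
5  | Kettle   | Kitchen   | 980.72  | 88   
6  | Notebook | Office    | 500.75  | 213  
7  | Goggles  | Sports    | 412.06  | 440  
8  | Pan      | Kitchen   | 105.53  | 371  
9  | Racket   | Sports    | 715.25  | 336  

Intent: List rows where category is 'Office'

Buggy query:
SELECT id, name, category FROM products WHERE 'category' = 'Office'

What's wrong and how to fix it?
Bug: Single quotes denote string literals in SQL; the column name is being compared as a constant string

Fix: Reference the column as category without single quotes

Corrected query:
SELECT id, name, category FROM products WHERE category = 'Office'

Result:
id | name     | category
---+----------+---------
4  | Pen      | Office  
6  | Notebook | Office  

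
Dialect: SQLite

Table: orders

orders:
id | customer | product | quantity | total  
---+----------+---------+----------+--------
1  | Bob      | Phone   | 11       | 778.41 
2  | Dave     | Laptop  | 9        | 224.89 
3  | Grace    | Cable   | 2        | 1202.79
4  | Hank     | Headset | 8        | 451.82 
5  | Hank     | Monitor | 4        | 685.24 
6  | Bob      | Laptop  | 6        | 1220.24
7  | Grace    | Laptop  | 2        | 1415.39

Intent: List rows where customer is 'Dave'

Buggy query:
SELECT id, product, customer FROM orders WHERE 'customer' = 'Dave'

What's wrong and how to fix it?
Bug: 'customer' in single quotes is a string literal, not the column; the comparison is literal-vs-literal and never true

Fix: Remove the quotes around the column name (or use double quotes for an identifier)

Corrected query:
SELECT id, product, customer FROM orders WHERE customer = 'Dave'

Result:
id | product | customer
---+---------+---------
2  | Laptop  | Dave    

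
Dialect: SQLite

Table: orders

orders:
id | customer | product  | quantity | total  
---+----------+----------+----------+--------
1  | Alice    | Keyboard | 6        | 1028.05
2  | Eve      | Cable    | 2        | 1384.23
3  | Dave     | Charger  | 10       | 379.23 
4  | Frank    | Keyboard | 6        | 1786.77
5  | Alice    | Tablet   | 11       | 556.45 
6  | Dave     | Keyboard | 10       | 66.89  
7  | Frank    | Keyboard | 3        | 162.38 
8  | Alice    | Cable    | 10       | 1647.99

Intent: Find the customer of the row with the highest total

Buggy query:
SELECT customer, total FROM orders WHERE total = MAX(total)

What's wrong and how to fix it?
Bug: WHERE is evaluated per row; an aggregate over the whole table isn't defined there

Fix: Use a subquery: WHERE total = (SELECT MAX(total) FROM orders)

Corrected query:
SELECT customer, total FROM orders WHERE total = (SELECT MAX(total) FROM orders)

Result:
customer | total  
---------+--------
Frank    | 1786.77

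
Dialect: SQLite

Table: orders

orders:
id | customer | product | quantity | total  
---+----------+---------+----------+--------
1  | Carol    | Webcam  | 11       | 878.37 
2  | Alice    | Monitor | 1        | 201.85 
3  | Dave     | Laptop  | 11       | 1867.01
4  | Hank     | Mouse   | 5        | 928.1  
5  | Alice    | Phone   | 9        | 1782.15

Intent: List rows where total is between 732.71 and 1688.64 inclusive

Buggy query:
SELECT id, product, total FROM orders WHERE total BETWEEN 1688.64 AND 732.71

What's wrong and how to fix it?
Bug: BETWEEN expects the lower bound first; with 1688.64 AND 732.71 the range is empty

Fix: Write BETWEEN 732.71 AND 1688.64

Corrected query:
SELECT id, product, total FROM orders WHERE total BETWEEN 732.71 AND 1688.64

Result:
id | product | total 
---+---------+-------
1  | Webcam  | 878.37
4  | Mouse   | 928.1 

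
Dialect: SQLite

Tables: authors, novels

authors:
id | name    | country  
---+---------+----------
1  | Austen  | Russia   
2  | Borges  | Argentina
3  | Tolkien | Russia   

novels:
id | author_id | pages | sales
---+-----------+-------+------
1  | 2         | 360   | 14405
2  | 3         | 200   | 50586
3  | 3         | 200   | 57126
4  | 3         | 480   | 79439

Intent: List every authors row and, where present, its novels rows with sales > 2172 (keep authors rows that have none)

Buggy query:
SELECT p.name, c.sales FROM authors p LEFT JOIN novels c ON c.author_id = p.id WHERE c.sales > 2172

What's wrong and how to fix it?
Bug: A WHERE condition on the right-hand table after LEFT JOIN drops unmatched parents

Fix: Put 'c.sales > 2172' in the JOIN's ON clause instead of WHERE

Corrected query:
SELECT p.name, c.sales FROM authors p LEFT JOIN novels c ON c.author_id = p.id AND c.sales > 2172

Result:
name    | sales
--------+------
Austen  | NULL 
Borges  | 14405
Tolkien | 50586
Tolkien | 57126
Tolkien | 79439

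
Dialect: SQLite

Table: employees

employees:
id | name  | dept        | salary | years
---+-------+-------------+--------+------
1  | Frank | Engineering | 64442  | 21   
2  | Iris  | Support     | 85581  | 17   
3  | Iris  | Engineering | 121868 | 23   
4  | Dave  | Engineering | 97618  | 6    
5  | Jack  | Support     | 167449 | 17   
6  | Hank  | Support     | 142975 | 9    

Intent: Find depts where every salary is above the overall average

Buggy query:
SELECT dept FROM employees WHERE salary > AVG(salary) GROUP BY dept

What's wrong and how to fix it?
Bug: WHERE evaluates per row before aggregation, so AVG() is unavailable

Fix: Compute the overall average in a scalar subquery and compare each group's MIN against it in HAVING

Corrected query:
SELECT dept FROM employees GROUP BY dept HAVING MIN(salary) > (SELECT AVG(salary) FROM employees)

Result:
(no rows)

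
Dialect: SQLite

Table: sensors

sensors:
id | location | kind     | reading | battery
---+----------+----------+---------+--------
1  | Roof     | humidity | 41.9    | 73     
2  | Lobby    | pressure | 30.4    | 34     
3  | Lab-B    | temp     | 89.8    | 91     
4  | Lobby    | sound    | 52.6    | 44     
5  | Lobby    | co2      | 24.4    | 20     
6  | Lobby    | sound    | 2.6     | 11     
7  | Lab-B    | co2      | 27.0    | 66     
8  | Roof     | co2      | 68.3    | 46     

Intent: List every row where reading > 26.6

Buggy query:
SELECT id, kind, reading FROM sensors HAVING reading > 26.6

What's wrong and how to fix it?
Bug: This is a non-aggregate query (no GROUP BY, no aggregates), so in SQLite the HAVING clause is invalid here; a row-level condition belongs in WHERE

Fix: Use WHERE for row-level filtering

Corrected query:
SELECT id, kind, reading FROM sensors WHERE reading > 26.6

Result:
id | kind     | reading
---+----------+--------
1  | humidity | 41.9   
2  | pressure | 30.4   
3  | temp     | 89.8   
4  | sound    | 52.6   
7  | co2      | 27     
8  | co2      | 68.3   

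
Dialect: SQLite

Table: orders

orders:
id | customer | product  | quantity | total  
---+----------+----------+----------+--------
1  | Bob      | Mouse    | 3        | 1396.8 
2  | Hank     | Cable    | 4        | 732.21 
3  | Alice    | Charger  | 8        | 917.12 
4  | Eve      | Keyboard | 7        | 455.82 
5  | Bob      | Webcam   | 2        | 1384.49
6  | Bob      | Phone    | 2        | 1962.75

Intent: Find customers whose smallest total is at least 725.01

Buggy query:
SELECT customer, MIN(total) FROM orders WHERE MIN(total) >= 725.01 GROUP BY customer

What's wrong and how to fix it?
Bug: Aggregates like MIN are computed per group after WHERE runs

Fix: Use HAVING for the per-group MIN condition

Corrected query:
SELECT customer, MIN(total) FROM orders GROUP BY customer HAVING MIN(total) >= 725.01

Result:
customer | MIN(total)
---------+-----------
Alice    | 917.12    
Bob      | 1384.49   
Hank     | 732.21    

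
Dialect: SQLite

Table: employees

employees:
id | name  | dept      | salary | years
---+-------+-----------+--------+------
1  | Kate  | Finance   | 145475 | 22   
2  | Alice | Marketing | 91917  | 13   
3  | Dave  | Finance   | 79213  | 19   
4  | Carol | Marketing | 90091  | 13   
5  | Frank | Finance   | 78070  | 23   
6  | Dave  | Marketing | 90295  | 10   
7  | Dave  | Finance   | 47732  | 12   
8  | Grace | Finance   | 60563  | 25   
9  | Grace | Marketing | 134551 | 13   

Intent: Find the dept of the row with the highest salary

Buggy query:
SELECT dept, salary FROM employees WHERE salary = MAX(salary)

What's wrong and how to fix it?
Bug: MAX(salary) is an aggregate and cannot be used directly in WHERE

Fix: Wrap MAX in a scalar subquery so WHERE compares against a single value

Corrected query:
SELECT dept, salary FROM employees WHERE salary = (SELECT MAX(salary) FROM employees)

Result:
dept    | salary
--------+-------
Finance | 145475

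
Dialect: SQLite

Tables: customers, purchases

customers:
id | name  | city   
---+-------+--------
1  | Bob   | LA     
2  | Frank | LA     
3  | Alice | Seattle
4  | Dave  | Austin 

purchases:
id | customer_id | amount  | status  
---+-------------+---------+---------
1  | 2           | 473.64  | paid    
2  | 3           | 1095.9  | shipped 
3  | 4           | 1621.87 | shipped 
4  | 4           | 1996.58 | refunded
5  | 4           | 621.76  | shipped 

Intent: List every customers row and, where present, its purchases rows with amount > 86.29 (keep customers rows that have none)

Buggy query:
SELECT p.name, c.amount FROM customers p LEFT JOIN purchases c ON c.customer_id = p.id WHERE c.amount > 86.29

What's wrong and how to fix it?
Bug: Filtering c.amount in WHERE discards the NULL rows produced by LEFT JOIN, turning it into an inner join

Fix: Move the right-table condition into the ON clause so unmatched parents are kept

Corrected query:
SELECT p.name, c.amount FROM customers p LEFT JOIN purchases c ON c.customer_id = p.id AND c.amount > 86.29

Result:
name  | amount 
------+--------
Bob   | NULL   
Frank | 473.64 
Alice | 1095.9 
Dave  | 621.76 
Dave  | 1621.87
Dave  | 1996.58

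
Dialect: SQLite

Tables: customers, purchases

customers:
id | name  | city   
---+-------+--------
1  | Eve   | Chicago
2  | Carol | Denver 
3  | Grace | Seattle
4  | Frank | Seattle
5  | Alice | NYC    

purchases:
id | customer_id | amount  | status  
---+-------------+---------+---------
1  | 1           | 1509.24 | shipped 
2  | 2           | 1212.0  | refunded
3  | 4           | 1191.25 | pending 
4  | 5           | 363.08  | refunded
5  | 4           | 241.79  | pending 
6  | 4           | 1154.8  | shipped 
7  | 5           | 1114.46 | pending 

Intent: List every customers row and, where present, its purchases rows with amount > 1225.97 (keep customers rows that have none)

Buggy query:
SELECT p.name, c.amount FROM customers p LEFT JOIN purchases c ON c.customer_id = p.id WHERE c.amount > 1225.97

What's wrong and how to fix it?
Bug: Filtering c.amount in WHERE discards the NULL rows produced by LEFT JOIN, turning it into an inner join

Fix: Move the right-table condition into the ON clause so unmatched parents are kept

Corrected query:
SELECT p.name, c.amount FROM customers p LEFT JOIN purchases c ON c.customer_id = p.id AND c.amount > 1225.97

Result:
name  | amount 
------+--------
Eve   | 1509.24
Carol | NULL   
Grace | NULL   
Frank | NULL   
Alice | NULL   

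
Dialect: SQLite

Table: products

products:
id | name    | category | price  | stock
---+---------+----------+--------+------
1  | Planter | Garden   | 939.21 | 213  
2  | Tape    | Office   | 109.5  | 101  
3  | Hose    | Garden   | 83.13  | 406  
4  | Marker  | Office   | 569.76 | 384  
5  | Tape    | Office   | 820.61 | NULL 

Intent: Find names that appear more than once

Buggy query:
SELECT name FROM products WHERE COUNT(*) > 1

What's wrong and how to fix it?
Bug: WHERE can't reference COUNT(*); aggregates are computed after WHERE

Fix: GROUP BY name, then filter groups with HAVING COUNT(*) > 1

Corrected query:
SELECT name FROM products GROUP BY name HAVING COUNT(*) > 1

Result:
name
----
Tape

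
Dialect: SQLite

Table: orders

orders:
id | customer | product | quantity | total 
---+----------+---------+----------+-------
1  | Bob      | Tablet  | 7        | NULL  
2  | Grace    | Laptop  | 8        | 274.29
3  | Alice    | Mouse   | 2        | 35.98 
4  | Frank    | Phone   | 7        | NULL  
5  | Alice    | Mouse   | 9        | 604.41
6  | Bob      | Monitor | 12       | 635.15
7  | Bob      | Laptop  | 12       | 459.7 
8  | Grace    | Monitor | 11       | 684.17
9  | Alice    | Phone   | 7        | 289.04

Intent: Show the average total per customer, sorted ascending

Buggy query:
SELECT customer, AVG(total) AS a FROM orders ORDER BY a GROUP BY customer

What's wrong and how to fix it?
Bug: GROUP BY must precede ORDER BY

Fix: Reorder: SELECT … FROM … GROUP BY … ORDER BY …

Corrected query:
SELECT customer, AVG(total) AS a FROM orders GROUP BY customer ORDER BY a

Result:
customer | a      
---------+--------
Frank    | NULL   
Alice    | 309.81 
Grace    | 479.23 
Bob      | 547.425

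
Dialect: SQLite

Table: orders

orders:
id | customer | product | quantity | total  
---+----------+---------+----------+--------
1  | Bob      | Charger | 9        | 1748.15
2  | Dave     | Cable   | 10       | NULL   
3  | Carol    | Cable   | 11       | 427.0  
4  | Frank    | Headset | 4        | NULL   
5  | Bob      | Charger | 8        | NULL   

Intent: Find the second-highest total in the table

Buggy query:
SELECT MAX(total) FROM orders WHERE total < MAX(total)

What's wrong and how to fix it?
Bug: The inner MAX is an aggregate inside WHERE, which is not allowed

Fix: Compute the overall MAX in a subquery, then take MAX of rows below it

Corrected query:
SELECT MAX(total) FROM orders WHERE total < (SELECT MAX(total) FROM orders)

Result:
MAX(total)
----------
427       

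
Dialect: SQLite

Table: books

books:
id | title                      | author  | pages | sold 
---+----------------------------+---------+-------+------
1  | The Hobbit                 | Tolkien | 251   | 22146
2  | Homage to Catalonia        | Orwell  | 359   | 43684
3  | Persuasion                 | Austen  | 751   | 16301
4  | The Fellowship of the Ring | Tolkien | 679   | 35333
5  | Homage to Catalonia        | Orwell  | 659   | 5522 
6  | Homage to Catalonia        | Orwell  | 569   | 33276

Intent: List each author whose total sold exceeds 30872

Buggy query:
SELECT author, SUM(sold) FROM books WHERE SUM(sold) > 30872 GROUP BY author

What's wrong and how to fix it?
Bug: WHERE runs before GROUP BY, so aggregates aren't available there

Fix: Move the aggregate condition to a HAVING clause

Corrected query:
SELECT author, SUM(sold) FROM books GROUP BY author HAVING SUM(sold) > 30872

Result:
author  | SUM(sold)
--------+----------
Orwell  | 82482    
Tolkien | 57479    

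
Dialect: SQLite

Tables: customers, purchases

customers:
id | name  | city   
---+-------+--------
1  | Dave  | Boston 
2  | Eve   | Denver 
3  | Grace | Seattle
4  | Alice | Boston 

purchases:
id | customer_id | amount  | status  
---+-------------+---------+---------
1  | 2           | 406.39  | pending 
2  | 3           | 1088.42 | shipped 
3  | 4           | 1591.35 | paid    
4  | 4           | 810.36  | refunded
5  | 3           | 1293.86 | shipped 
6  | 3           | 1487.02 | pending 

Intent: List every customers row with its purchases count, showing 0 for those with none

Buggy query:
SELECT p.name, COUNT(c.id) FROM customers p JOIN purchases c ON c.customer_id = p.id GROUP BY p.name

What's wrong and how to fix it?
Bug: An inner join excludes parents with zero children

Fix: Use LEFT JOIN so parents without children still appear (COUNT(c.id) gives 0)

Corrected query:
SELECT p.name, COUNT(c.id) FROM customers p LEFT JOIN purchases c ON c.customer_id = p.id GROUP BY p.name

Result:
name  | COUNT(c.id)
------+------------
Alice | 2          
Dave  | 0          
Eve   | 1          
Grace | 3          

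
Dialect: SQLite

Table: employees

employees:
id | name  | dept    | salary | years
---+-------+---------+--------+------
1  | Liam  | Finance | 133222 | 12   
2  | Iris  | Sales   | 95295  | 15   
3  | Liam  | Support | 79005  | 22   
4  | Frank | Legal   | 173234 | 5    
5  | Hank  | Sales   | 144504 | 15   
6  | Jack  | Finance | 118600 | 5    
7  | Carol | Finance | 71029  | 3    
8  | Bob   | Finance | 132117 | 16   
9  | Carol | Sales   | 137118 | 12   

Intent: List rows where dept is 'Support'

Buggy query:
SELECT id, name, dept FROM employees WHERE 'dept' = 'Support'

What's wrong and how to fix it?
Bug: Single quotes denote string literals in SQL; the column name is being compared as a constant string

Fix: Reference the column as dept without single quotes

Corrected query:
SELECT id, name, dept FROM employees WHERE dept = 'Support'

Result:
id | name | dept   
---+------+--------
3  | Liam | Support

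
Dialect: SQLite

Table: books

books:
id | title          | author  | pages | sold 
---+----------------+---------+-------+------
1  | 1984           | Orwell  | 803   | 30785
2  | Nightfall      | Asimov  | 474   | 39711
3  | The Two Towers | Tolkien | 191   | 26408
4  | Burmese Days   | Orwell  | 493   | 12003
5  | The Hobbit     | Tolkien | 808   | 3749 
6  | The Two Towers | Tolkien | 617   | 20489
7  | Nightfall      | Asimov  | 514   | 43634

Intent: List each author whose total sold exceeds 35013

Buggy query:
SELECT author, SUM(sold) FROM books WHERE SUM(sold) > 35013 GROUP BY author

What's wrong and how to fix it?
Bug: SUM(sold) is an aggregate, but WHERE filters rows before aggregation

Fix: Move the aggregate condition to a HAVING clause

Corrected query:
SELECT author, SUM(sold) FROM books GROUP BY author HAVING SUM(sold) > 35013

Result:
author  | SUM(sold)
--------+----------
Asimov  | 83345    
Orwell  | 42788    
Tolkien | 50646    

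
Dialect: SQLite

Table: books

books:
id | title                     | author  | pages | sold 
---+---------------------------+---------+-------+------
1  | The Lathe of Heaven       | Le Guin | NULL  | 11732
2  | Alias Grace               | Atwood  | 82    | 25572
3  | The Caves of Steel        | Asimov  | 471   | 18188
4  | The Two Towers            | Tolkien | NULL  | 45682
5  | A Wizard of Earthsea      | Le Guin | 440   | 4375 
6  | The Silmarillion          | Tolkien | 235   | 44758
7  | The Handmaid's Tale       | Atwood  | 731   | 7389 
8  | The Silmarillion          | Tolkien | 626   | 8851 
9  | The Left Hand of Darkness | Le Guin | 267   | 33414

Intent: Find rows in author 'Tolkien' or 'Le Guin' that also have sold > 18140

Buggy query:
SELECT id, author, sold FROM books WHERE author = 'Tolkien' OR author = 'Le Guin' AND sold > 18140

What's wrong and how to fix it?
Bug: AND binds tighter than OR, so this parses as author = 'Tolkien' OR (author = 'Le Guin' AND sold > 18140)

Fix: Group the OR with parentheses (or use IN), then AND the threshold

Corrected query:
SELECT id, author, sold FROM books WHERE (author = 'Tolkien' OR author = 'Le Guin') AND sold > 18140

Result:
id | author  | sold 
---+---------+------
4  | Tolkien | 45682
6  | Tolkien | 44758
9  | Le Guin | 33414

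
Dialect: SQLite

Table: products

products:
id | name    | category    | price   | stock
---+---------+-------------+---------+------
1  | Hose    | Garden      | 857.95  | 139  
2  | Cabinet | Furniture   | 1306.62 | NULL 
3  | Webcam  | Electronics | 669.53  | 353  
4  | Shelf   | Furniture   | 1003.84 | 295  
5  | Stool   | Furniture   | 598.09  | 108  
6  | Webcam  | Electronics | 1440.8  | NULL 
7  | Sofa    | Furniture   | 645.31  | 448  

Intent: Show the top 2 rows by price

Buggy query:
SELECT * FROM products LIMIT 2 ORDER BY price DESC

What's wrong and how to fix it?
Bug: LIMIT must come after ORDER BY

Fix: Swap the clauses: ORDER BY first, then LIMIT

Corrected query:
SELECT * FROM products ORDER BY price DESC LIMIT 2

Result:
id | name    | category    | price   | stock
---+---------+-------------+---------+------
6  | Webcam  | Electronics | 1440.8  | NULL 
2  | Cabinet | Furniture   | 1306.62 | NULL 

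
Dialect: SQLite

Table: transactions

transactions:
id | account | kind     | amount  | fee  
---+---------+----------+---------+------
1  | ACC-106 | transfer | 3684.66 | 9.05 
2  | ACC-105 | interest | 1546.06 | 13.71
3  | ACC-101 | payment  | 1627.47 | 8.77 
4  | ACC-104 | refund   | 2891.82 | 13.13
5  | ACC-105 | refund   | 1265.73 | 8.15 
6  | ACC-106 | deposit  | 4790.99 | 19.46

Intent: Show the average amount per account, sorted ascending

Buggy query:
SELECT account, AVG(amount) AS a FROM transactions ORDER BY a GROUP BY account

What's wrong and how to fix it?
Bug: GROUP BY must precede ORDER BY

Fix: Reorder: SELECT … FROM … GROUP BY … ORDER BY …

Corrected query:
SELECT account, AVG(amount) AS a FROM transactions GROUP BY account ORDER BY a

Result:
account | a       
--------+---------
ACC-105 | 1405.895
ACC-101 | 1627.47 
ACC-104 | 2891.82 
ACC-106 | 4237.825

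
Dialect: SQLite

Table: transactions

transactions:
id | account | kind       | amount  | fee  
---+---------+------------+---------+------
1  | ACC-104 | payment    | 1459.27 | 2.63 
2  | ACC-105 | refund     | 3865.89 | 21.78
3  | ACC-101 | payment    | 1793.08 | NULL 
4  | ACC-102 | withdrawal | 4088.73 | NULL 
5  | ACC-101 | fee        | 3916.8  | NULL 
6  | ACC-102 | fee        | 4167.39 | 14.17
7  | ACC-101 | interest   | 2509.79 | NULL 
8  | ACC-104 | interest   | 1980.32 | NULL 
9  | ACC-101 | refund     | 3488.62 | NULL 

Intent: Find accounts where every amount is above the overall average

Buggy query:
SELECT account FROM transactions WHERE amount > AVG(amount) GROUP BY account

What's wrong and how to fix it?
Bug: AVG() is an aggregate; it can't sit directly in WHERE

Fix: Use a subquery for AVG and a HAVING MIN(...) filter so the condition holds for every row in the group

Corrected query:
SELECT account FROM transactions GROUP BY account HAVING MIN(amount) > (SELECT AVG(amount) FROM transactions)

Result:
account
-------
ACC-102
ACC-105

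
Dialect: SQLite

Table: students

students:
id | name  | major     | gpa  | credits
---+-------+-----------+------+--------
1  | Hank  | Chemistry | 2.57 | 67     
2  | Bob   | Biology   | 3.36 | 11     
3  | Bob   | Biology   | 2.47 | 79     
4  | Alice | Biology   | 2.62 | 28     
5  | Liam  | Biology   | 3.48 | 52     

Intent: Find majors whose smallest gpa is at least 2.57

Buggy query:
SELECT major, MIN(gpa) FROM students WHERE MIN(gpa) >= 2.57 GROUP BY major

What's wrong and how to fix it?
Bug: Aggregates like MIN are computed per group after WHERE runs

Fix: Use HAVING for the per-group MIN condition

Corrected query:
SELECT major, MIN(gpa) FROM students GROUP BY major HAVING MIN(gpa) >= 2.57

Result:
major     | MIN(gpa)
----------+---------
Chemistry | 2.57    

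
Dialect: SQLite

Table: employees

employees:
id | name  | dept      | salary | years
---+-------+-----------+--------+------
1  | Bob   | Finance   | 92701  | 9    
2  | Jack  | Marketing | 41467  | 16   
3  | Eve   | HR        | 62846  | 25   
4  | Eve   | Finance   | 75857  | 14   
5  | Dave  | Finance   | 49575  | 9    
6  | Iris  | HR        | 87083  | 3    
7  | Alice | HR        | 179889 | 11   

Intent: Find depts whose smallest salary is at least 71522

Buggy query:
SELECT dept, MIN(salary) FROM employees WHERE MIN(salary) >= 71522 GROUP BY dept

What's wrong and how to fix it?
Bug: Aggregates like MIN are computed per group after WHERE runs

Fix: Use HAVING for the per-group MIN condition

Corrected query:
SELECT dept, MIN(salary) FROM employees GROUP BY dept HAVING MIN(salary) >= 71522

Result:
(no rows)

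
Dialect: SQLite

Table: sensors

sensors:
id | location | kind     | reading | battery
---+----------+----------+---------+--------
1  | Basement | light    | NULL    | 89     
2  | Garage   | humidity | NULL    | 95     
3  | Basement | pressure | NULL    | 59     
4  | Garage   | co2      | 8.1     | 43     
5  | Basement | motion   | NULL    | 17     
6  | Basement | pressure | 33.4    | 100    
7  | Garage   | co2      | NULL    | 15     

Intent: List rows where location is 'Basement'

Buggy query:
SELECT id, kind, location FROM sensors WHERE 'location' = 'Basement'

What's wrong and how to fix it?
Bug: 'location' in single quotes is a string literal, not the column; the comparison is literal-vs-literal and never true

Fix: Remove the quotes around the column name (or use double quotes for an identifier)

Corrected query:
SELECT id, kind, location FROM sensors WHERE location = 'Basement'

Result:
id | kind     | location
---+----------+---------
1  | light    | Basement
3  | pressure | Basement
5  | motion   | Basement
6  | pressure | Basement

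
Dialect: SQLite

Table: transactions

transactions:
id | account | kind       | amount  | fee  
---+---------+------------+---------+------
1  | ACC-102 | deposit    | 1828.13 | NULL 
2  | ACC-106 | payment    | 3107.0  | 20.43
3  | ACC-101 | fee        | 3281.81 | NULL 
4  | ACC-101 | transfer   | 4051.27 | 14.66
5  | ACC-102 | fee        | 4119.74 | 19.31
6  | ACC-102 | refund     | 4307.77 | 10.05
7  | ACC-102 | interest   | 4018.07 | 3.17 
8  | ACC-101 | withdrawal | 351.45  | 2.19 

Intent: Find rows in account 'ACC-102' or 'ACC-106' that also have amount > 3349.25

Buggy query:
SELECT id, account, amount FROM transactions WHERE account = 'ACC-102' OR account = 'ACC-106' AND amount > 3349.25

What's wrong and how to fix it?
Bug: Without parentheses, AND is evaluated before OR, so the amount filter only applies to the 'ACC-106' branch

Fix: Add parentheses around the OR so the AND applies to both alternatives

Corrected query:
SELECT id, account, amount FROM transactions WHERE (account = 'ACC-102' OR account = 'ACC-106') AND amount > 3349.25

Result:
id | account | amount 
---+---------+--------
5  | ACC-102 | 4119.74
6  | ACC-102 | 4307.77
7  | ACC-102 | 4018.07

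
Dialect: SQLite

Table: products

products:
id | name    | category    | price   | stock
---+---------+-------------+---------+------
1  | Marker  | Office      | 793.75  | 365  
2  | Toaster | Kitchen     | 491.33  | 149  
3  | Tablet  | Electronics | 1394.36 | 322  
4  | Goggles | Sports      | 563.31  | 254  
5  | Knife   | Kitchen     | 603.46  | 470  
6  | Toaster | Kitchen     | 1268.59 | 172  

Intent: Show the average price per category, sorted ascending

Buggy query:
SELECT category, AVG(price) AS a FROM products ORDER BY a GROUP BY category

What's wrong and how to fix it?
Bug: ORDER BY appears before GROUP BY; SQL clause order requires GROUP BY first

Fix: Reorder: SELECT … FROM … GROUP BY … ORDER BY …

Corrected query:
SELECT category, AVG(price) AS a FROM products GROUP BY category ORDER BY a

Result:
category    | a         
------------+-----------
Sports      | 563.31    
Kitchen     | 787.793333
Office      | 793.75    
Electronics | 1394.36   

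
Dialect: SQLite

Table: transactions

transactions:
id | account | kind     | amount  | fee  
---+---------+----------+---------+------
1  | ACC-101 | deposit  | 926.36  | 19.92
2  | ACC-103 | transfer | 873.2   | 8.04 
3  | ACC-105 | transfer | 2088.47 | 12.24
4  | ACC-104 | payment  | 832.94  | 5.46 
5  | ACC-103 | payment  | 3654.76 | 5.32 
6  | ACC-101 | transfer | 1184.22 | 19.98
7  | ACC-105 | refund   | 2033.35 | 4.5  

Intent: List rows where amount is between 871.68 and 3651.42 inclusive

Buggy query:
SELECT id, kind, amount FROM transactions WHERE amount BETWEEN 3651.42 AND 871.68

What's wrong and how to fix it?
Bug: The bounds are reversed; BETWEEN a AND b requires a <= b to match anything

Fix: Swap the bounds so the smaller value comes first

Corrected query:
SELECT id, kind, amount FROM transactions WHERE amount BETWEEN 871.68 AND 3651.42

Result:
id | kind     | amount 
---+----------+--------
1  | deposit  | 926.36 
2  | transfer | 873.2  
3  | transfer | 2088.47
6  | transfer | 1184.22
7  | refund   | 2033.35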